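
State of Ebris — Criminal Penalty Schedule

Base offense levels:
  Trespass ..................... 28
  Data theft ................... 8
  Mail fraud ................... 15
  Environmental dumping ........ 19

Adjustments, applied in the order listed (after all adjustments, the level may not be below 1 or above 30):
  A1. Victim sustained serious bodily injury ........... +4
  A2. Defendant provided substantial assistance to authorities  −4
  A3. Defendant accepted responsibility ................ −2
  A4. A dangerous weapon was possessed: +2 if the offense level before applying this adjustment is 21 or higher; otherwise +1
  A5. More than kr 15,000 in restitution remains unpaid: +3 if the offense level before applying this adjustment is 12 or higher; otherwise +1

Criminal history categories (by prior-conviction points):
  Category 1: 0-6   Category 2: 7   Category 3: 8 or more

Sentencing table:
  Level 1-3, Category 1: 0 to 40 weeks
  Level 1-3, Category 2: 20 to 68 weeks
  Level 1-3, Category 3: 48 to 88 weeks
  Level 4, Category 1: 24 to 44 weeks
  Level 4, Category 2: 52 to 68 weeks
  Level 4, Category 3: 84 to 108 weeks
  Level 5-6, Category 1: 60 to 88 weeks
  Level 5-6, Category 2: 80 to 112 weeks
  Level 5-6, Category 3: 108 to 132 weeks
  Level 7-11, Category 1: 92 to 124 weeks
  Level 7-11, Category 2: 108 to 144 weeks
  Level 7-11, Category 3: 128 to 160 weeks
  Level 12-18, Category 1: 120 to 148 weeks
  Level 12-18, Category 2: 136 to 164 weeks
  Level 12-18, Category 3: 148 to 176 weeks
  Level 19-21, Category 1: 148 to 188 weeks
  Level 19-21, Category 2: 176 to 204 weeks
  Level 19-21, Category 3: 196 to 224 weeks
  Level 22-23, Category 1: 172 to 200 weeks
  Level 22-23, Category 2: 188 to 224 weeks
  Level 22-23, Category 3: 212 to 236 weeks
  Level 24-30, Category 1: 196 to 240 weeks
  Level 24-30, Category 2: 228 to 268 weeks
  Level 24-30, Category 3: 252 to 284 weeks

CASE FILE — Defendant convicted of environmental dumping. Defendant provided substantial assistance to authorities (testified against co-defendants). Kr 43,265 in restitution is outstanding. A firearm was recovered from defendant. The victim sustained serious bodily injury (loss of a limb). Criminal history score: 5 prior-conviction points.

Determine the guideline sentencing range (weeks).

172-200 weeks

Base offense level for environmental dumping: 19.
A1 applies: 19 + 4 = 23.
A2 applies: 23 − 4 = 19.
A4 applies (level before this adjustment is 19 < 21, so +1): 19 + 1 = 20.
A5 applies (level before this adjustment is 20 ≥ 12, so +3): 20 + 3 = 23.
Final offense level: 23.
Criminal history: 5 prior points → Category 1 (0-6).
Level 23 falls in the 22-23 band.
Grid: Level 22-23 × Category 1 = 172-200 weeks.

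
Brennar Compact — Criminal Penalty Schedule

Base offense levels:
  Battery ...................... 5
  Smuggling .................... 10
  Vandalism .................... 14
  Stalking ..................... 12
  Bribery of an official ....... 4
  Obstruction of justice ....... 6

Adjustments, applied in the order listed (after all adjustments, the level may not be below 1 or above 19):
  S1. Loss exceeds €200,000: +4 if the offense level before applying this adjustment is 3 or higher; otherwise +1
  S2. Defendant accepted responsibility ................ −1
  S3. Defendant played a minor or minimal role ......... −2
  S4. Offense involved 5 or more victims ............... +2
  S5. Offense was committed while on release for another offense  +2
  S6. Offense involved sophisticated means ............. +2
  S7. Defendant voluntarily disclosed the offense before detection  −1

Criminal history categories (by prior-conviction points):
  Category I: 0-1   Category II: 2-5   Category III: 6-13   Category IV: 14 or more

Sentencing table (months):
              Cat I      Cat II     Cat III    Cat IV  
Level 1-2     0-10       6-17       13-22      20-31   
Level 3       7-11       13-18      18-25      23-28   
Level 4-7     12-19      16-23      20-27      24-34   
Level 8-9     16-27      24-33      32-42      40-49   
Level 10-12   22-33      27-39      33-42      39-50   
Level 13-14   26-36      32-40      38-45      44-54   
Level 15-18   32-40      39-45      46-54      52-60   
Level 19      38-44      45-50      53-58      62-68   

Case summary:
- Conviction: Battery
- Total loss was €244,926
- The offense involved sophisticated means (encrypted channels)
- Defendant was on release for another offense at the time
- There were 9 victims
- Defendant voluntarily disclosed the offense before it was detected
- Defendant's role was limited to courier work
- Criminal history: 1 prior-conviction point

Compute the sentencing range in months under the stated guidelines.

22-33 months

Base offense level for battery: 5.
S1 applies (level before this adjustment is 5 ≥ 3, so +4): 5 + 4 = 9.
S2 does not apply.
S3 applies: 9 − 2 = 7.
S4 applies: 7 + 2 = 9.
S5 applies: 9 + 2 = 11.
S6 applies: 11 + 2 = 13.
S7 applies: 13 − 1 = 12.
Final offense level: 12.
Criminal history: 1 prior point → Category I (0-1).
Level 12 falls in the 10-12 band.
Grid: Level 10-12 × Category I = 22-33 months.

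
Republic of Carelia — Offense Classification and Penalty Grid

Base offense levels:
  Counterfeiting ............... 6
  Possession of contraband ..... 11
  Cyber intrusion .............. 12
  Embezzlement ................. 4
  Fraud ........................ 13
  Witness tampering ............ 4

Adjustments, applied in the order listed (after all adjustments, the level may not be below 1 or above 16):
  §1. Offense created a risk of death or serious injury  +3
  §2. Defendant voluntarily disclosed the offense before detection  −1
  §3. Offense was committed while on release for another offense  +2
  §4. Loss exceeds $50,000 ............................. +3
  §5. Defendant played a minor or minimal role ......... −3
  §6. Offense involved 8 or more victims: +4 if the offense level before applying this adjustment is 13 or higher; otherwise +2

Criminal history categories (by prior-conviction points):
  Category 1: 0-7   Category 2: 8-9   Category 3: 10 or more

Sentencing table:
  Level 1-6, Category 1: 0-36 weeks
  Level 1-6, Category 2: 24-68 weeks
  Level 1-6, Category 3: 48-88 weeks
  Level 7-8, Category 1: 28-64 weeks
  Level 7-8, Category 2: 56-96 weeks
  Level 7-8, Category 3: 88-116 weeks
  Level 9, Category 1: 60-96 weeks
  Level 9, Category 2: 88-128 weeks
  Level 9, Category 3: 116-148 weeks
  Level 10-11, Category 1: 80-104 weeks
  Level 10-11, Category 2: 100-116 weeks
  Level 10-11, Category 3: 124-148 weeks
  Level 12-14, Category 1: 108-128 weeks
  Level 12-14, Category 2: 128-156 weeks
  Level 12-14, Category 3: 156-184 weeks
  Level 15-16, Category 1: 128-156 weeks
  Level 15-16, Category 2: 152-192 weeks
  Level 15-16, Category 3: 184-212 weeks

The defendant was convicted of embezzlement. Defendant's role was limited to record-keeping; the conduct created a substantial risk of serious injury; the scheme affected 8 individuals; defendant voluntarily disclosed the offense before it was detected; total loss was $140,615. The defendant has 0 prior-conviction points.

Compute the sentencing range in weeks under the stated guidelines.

Base offense level for embezzlement: 4.
§1 applies: 4 + 3 = 7.
§2 applies: 7 − 1 = 6.
§4 applies: 6 + 3 = 9.
§5 applies: 9 − 3 = 6.
§6 applies (level before this adjustment is 6 < 13, so +2): 6 + 2 = 8.
Final offense level: 8.
Criminal history: 0 prior points → Category 1 (0-7).
Level 8 falls in the 7-8 band.
Grid: Level 7-8 × Category 1 = 28-64 weeks.

28-64 weeks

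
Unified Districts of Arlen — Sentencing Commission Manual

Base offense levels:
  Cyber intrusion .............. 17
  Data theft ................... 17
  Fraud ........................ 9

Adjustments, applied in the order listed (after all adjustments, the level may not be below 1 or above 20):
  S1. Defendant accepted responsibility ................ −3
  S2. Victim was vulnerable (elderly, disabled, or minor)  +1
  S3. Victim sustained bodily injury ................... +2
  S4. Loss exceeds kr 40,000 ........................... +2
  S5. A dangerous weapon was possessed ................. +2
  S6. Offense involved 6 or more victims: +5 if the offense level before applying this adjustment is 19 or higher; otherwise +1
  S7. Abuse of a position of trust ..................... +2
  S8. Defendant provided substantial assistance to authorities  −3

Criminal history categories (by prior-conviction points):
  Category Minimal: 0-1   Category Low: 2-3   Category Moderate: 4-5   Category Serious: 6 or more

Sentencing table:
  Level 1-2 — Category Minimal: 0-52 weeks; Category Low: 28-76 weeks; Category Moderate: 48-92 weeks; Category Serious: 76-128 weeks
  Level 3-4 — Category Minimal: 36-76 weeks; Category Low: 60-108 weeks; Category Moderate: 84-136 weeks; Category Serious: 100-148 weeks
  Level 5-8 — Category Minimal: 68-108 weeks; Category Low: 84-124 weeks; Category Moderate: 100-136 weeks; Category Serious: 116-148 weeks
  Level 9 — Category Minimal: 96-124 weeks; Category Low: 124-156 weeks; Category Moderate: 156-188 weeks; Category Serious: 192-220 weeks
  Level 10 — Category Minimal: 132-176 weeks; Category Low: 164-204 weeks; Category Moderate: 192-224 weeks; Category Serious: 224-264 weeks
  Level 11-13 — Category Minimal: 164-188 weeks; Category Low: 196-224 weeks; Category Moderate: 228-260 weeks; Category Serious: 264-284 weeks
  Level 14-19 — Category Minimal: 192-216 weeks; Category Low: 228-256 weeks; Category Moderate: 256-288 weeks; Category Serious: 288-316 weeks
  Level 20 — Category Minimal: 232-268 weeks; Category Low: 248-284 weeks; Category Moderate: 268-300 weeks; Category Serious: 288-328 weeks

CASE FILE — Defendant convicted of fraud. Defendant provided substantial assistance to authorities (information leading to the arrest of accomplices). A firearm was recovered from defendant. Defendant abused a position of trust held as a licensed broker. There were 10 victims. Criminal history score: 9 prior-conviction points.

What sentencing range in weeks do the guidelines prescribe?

Base offense level for fraud: 9.
S1 does not apply.
S3 does not apply.
S5 applies: 9 + 2 = 11.
S6 applies (level before this adjustment is 11 < 19, so +1): 11 + 1 = 12.
S7 applies: 12 + 2 = 14.
S8 applies: 14 − 3 = 11.
Final offense level: 11.
Criminal history: 9 prior points → Category Serious (6+).
Level 11 falls in the 11-13 band.
Grid: Level 11-13 × Category Serious = 264-284 weeks.

264-284 weeks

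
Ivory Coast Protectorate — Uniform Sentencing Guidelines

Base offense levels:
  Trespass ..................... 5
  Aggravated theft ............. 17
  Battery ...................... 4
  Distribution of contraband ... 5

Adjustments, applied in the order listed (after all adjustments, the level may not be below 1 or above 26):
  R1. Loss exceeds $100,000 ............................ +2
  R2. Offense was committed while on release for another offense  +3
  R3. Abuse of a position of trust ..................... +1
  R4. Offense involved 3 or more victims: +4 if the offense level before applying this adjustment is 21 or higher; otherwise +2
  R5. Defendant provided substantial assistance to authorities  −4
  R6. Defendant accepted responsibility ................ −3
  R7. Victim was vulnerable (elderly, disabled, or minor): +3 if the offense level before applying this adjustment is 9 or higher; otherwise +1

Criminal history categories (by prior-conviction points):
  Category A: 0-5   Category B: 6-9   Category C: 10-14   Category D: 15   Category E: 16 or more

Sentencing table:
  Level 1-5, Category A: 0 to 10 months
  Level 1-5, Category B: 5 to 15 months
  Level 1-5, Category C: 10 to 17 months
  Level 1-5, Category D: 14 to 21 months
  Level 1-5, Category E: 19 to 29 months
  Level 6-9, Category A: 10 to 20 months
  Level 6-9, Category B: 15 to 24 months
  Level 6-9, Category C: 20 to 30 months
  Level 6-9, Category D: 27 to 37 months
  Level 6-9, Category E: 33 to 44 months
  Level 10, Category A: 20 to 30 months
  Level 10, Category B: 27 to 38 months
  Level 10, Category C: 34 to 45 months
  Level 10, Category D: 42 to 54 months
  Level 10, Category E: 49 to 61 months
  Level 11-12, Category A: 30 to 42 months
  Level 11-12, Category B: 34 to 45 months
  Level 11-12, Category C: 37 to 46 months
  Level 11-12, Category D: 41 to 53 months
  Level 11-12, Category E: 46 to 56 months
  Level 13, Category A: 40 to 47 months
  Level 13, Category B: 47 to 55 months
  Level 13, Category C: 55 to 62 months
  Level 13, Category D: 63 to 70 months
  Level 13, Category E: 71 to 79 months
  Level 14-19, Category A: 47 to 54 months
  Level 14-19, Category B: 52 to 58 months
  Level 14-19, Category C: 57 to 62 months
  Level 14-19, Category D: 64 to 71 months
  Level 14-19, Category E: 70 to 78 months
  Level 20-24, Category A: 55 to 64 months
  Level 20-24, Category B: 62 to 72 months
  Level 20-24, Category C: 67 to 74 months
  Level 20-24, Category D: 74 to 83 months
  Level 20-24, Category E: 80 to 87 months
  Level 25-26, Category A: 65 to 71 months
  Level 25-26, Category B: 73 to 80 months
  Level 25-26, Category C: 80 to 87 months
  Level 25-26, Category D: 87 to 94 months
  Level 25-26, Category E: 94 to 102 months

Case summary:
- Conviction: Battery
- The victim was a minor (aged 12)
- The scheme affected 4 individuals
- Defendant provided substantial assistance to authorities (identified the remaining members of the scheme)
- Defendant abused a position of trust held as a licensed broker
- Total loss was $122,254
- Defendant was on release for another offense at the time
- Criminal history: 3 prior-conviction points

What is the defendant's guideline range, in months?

Base offense level for battery: 4.
R1 applies: 4 + 2 = 6.
R2 applies: 6 + 3 = 9.
R3 applies: 9 + 1 = 10.
R4 applies (level before this adjustment is 10 < 21, so +2): 10 + 2 = 12.
R5 applies: 12 − 4 = 8.
R7 applies (level before this adjustment is 8 < 9, so +1): 8 + 1 = 9.
Final offense level: 9.
Criminal history: 3 prior points → Category A (0-5).
Level 9 falls in the 6-9 band.
Grid: Level 6-9 × Category A = 10-20 months.

10-20 months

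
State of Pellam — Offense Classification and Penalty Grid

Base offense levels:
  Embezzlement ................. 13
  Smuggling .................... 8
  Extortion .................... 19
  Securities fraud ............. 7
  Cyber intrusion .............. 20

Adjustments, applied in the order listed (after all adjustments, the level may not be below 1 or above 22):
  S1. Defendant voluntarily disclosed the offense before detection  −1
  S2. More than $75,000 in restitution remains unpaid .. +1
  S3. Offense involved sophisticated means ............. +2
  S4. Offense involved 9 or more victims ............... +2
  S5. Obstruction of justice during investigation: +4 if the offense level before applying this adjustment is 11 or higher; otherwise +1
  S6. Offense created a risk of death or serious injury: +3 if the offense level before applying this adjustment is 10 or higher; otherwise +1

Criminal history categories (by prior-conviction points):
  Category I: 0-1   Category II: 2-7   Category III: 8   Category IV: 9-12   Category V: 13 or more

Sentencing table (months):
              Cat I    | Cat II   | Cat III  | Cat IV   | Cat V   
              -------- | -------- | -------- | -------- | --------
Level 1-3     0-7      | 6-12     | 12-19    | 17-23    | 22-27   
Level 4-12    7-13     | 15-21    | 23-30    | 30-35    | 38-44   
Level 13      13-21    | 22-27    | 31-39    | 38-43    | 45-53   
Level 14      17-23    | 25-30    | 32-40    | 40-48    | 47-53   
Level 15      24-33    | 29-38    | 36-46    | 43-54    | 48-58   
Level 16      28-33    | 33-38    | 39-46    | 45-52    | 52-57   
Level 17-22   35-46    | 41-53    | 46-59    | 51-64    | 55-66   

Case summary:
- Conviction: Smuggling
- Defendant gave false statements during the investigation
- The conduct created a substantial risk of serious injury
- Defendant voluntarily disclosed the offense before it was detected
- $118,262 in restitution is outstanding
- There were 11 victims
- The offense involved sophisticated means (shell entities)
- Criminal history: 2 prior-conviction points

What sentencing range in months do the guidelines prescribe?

Base offense level for smuggling: 8.
S1 applies: 8 − 1 = 7.
S2 applies: 7 + 1 = 8.
S3 applies: 8 + 2 = 10.
S4 applies: 10 + 2 = 12.
S5 applies (level before this adjustment is 12 ≥ 11, so +4): 12 + 4 = 16.
S6 applies (level before this adjustment is 16 ≥ 10, so +3): 16 + 3 = 19.
Final offense level: 19.
Criminal history: 2 prior points → Category II (2-7).
Level 19 falls in the 17-22 band.
Grid: Level 17-22 × Category II = 41-53 months.

41-53 months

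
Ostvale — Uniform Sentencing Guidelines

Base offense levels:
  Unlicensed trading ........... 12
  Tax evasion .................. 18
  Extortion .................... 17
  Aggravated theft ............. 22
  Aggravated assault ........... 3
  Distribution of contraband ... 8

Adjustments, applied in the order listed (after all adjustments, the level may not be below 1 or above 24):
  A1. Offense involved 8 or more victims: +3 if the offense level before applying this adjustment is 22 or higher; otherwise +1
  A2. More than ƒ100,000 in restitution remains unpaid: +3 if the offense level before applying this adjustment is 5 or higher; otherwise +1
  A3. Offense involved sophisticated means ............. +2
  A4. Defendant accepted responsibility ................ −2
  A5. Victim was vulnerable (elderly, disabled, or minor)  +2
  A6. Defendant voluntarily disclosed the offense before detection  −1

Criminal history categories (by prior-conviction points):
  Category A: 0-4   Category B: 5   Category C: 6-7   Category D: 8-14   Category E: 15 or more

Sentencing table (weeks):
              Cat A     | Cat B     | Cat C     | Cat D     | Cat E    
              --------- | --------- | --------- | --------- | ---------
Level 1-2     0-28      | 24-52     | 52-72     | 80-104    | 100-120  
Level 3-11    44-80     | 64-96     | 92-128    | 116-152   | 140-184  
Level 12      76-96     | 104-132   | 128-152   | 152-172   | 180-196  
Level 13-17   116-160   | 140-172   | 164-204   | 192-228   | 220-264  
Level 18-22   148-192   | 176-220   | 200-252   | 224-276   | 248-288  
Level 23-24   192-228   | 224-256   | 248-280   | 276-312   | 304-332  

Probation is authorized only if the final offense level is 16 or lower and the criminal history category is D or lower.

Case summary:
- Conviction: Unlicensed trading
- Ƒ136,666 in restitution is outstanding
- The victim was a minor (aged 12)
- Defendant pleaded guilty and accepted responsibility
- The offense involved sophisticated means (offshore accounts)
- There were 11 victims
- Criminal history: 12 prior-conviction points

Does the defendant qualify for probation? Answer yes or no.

Base offense level for unlicensed trading: 12.
A1 applies (level before this adjustment is 12 < 22, so +1): 12 + 1 = 13.
A2 applies (level before this adjustment is 13 ≥ 5, so +3): 13 + 3 = 16.
A3 applies: 16 + 2 = 18.
A4 applies: 18 − 2 = 16.
A5 applies: 16 + 2 = 18.
A6 does not apply.
Final offense level: 18.
Criminal history: 12 prior points → Category D (8-14).
Level 18 falls in the 18-22 band.
Grid: Level 18-22 × Category D = 224-276 weeks.
Probation check: level 18 > 16 and category D ≤ D → not eligible.

No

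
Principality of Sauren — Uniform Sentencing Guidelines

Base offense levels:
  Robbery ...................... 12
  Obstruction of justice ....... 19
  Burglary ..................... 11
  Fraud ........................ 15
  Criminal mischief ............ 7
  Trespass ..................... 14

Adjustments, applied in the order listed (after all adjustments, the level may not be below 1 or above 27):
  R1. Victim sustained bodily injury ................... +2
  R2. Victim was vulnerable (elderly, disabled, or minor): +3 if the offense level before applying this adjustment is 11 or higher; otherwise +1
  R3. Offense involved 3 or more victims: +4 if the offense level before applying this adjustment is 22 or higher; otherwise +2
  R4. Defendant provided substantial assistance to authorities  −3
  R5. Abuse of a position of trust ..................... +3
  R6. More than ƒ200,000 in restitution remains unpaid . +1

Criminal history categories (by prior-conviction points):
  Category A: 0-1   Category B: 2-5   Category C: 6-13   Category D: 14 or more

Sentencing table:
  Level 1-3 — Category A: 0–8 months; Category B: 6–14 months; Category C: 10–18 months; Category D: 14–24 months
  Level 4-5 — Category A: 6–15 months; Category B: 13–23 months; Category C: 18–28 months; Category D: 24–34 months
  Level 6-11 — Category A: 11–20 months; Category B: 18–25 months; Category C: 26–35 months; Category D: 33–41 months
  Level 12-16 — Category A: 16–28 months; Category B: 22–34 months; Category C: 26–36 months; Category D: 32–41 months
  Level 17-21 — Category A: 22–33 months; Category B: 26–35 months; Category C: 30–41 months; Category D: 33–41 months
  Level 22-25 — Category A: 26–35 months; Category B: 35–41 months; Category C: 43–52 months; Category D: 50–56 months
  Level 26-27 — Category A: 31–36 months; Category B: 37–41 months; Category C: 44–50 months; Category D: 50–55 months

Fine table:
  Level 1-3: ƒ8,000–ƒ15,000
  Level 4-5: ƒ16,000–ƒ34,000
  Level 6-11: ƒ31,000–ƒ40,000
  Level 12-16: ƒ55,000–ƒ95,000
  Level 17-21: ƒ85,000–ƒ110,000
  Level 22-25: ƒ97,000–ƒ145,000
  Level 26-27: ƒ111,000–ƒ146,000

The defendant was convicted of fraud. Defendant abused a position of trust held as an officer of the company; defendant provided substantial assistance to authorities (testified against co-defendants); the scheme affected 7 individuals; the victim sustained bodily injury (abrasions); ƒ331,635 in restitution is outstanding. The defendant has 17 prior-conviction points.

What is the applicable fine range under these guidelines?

ƒ85,000–ƒ110,000

Base offense level for fraud: 15.
R1 applies: 15 + 2 = 17.
R2 does not apply.
R3 applies (level before this adjustment is 17 < 22, so +2): 17 + 2 = 19.
R4 applies: 19 − 3 = 16.
R5 applies: 16 + 3 = 19.
R6 applies: 19 + 1 = 20.
Final offense level: 20.
Level 20 falls in the 17-21 band.
Fine table: Level 17-21 → ƒ85,000–ƒ110,000.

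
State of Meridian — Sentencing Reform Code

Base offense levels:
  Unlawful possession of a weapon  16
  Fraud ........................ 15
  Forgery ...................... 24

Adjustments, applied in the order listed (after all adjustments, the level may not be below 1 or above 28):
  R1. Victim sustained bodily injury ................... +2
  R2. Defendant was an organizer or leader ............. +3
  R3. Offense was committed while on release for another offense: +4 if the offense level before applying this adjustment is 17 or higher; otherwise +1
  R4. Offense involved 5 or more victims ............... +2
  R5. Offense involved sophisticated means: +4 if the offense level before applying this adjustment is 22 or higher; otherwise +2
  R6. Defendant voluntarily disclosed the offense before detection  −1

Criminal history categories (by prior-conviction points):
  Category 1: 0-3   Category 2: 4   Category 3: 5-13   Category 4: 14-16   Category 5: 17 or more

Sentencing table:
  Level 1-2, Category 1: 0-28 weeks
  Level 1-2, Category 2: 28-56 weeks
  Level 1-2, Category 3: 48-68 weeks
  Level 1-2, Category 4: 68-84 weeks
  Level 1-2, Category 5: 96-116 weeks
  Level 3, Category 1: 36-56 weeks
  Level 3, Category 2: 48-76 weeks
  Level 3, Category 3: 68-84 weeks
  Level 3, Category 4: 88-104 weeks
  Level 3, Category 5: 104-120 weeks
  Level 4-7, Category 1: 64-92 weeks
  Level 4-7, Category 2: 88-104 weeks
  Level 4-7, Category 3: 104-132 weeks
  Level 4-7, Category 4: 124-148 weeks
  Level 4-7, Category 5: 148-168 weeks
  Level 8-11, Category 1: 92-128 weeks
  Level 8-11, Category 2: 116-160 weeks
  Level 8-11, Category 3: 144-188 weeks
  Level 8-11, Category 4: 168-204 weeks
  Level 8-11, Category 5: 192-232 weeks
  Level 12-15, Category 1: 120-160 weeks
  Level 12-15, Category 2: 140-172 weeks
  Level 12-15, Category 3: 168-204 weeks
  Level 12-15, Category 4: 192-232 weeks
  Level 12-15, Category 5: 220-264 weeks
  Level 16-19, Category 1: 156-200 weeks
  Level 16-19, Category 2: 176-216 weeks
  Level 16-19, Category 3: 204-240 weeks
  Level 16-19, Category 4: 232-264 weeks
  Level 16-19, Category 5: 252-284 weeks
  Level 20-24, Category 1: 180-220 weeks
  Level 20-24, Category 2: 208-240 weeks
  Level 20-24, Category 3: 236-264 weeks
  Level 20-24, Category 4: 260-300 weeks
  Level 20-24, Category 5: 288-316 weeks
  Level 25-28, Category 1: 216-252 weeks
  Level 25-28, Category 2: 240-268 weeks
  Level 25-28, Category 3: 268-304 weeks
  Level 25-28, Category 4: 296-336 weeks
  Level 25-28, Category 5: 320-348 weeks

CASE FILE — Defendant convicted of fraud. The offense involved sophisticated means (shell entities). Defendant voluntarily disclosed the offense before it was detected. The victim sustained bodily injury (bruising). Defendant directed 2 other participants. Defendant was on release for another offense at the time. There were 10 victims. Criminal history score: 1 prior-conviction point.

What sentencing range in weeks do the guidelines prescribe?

Base offense level for fraud: 15.
R1 applies: 15 + 2 = 17.
R2 applies: 17 + 3 = 20.
R3 applies (level before this adjustment is 20 ≥ 17, so +4): 20 + 4 = 24.
R4 applies: 24 + 2 = 26.
R5 applies (level before this adjustment is 26 ≥ 22, so +4): 26 + 4 = 30.
R6 applies: 30 − 1 = 29.
Level 29 exceeds the maximum of 28; capped at 28.
Final offense level: 28.
Criminal history: 1 prior point → Category 1 (0-3).
Level 28 falls in the 25-28 band.
Grid: Level 25-28 × Category 1 = 216-252 weeks.

216-252 weeks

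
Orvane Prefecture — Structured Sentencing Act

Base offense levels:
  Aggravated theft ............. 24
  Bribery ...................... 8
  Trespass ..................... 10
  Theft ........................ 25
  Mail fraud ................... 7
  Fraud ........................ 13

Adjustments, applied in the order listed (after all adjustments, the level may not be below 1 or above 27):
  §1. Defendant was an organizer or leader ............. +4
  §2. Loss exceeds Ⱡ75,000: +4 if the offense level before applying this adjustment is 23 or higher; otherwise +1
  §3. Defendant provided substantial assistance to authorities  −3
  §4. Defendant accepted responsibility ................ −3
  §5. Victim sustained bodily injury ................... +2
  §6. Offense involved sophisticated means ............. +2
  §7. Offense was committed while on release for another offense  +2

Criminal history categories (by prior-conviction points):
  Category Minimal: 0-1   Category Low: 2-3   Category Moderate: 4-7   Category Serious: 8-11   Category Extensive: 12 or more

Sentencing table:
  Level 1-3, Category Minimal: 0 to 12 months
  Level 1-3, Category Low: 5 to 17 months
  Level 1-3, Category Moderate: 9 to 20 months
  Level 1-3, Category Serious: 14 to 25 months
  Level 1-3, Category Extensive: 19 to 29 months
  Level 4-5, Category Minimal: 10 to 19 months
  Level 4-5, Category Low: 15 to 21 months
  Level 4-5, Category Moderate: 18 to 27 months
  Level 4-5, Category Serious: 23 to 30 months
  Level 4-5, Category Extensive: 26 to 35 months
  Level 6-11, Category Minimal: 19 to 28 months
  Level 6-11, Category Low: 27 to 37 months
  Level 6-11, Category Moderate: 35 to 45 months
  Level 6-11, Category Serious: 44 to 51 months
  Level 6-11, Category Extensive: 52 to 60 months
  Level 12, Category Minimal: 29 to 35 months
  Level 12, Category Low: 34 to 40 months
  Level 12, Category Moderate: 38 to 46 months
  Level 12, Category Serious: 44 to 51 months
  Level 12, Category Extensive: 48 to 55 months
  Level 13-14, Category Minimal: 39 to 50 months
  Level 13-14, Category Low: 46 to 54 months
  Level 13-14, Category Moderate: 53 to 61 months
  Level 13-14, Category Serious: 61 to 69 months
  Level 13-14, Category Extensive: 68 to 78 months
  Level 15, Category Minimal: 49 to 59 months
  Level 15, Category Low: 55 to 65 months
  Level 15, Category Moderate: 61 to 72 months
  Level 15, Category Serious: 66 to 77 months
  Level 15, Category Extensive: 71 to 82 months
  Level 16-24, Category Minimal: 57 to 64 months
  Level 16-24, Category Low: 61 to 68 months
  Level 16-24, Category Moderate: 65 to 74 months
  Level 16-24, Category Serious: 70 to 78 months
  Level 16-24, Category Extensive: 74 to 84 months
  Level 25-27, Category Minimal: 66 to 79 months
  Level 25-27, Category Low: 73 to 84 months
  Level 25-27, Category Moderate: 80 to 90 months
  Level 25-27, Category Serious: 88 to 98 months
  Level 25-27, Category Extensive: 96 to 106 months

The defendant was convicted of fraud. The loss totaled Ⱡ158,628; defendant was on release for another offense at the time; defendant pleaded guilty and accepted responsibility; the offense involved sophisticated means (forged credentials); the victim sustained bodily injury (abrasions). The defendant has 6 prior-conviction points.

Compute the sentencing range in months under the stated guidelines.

Base offense level for fraud: 13.
§2 applies (level before this adjustment is 13 < 23, so +1): 13 + 1 = 14.
§4 applies: 14 − 3 = 11.
§5 applies: 11 + 2 = 13.
§6 applies: 13 + 2 = 15.
§7 applies: 15 + 2 = 17.
Final offense level: 17.
Criminal history: 6 prior points → Category Moderate (4-7).
Level 17 falls in the 16-24 band.
Grid: Level 16-24 × Category Moderate = 65-74 months.

65-74 months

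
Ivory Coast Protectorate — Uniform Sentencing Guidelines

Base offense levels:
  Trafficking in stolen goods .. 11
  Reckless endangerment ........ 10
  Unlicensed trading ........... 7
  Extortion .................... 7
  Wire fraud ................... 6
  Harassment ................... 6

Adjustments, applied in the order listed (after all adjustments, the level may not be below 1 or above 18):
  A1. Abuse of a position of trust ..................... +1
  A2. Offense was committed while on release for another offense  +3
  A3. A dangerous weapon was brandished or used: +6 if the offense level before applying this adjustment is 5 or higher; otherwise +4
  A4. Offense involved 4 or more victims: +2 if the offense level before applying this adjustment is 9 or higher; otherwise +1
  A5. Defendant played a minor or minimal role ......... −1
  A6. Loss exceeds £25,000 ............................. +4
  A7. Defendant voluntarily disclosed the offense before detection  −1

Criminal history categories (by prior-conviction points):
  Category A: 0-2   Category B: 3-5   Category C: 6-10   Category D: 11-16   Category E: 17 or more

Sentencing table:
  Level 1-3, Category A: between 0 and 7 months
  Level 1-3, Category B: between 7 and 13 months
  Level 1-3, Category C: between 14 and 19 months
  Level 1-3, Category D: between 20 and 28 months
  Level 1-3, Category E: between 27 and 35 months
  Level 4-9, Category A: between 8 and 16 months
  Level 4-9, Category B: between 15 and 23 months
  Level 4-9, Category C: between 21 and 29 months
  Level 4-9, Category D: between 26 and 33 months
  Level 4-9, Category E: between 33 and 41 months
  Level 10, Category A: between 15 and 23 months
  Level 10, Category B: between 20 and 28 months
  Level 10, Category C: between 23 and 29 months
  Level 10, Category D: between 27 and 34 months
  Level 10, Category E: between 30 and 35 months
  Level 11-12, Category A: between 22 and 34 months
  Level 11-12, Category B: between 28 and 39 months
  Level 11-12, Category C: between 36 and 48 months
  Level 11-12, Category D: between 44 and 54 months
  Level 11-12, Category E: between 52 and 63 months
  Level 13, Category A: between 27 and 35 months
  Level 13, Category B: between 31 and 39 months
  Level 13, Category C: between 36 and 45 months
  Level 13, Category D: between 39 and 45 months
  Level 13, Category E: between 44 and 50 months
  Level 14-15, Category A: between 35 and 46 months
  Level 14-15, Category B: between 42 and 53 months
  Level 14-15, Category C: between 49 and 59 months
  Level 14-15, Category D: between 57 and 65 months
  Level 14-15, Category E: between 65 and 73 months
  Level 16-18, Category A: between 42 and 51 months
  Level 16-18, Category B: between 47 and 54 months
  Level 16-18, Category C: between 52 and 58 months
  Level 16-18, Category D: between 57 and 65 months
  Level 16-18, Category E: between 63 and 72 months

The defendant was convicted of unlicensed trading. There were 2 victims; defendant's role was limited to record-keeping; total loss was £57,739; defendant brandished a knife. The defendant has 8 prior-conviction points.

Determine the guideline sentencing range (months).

52-58 months

Base offense level for unlicensed trading: 7.
A3 applies (level before this adjustment is 7 ≥ 5, so +6): 7 + 6 = 13.
A4 does not apply.
A5 applies: 13 − 1 = 12.
A6 applies: 12 + 4 = 16.
Final offense level: 16.
Criminal history: 8 prior points → Category C (6-10).
Level 16 falls in the 16-18 band.
Grid: Level 16-18 × Category C = 52-58 months.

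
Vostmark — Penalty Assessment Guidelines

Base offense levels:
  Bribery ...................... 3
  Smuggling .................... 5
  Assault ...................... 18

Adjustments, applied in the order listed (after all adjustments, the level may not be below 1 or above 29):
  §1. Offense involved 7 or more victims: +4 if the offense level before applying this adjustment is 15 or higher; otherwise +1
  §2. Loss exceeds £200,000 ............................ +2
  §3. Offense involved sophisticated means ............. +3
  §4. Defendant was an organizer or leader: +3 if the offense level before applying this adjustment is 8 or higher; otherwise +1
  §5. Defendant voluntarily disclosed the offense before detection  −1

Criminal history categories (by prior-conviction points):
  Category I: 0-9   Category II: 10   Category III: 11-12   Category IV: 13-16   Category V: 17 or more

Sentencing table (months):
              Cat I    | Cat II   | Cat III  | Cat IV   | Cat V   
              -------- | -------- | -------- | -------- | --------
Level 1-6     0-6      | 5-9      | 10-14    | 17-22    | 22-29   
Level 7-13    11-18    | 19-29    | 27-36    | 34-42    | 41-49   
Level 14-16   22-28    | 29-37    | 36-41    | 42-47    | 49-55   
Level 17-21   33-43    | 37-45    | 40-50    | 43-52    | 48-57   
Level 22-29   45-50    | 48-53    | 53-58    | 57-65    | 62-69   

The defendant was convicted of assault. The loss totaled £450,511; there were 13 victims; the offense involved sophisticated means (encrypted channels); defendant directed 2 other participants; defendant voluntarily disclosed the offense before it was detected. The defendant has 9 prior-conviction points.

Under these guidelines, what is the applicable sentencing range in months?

Base offense level for assault: 18.
§1 applies (level before this adjustment is 18 ≥ 15, so +4): 18 + 4 = 22.
§2 applies: 22 + 2 = 24.
§3 applies: 24 + 3 = 27.
§4 applies (level before this adjustment is 27 ≥ 8, so +3): 27 + 3 = 30.
§5 applies: 30 − 1 = 29.
Final offense level: 29.
Criminal history: 9 prior points → Category I (0-9).
Level 29 falls in the 22-29 band.
Grid: Level 22-29 × Category I = 45-50 months.

45-50 months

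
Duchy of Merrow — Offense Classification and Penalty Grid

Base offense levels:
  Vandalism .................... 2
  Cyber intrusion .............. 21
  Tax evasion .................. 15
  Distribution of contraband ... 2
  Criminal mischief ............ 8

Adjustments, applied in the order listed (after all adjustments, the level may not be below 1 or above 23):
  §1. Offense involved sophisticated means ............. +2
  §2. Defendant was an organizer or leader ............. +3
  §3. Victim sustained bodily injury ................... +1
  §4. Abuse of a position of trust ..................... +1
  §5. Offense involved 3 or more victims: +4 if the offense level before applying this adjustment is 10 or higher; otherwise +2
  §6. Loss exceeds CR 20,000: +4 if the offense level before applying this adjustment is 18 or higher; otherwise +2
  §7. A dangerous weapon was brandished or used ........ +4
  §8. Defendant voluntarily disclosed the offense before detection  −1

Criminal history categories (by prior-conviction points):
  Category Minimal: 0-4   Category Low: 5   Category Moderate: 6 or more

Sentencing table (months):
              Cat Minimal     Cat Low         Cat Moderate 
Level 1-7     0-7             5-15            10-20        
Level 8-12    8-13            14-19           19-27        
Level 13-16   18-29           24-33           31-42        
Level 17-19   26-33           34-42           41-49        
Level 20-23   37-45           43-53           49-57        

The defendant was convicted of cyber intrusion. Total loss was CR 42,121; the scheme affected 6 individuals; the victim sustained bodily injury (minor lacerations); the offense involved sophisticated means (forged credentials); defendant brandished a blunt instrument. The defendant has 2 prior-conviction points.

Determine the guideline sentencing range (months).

Base offense level for cyber intrusion: 21.
§1 applies: 21 + 2 = 23.
§2 does not apply.
§3 applies: 23 + 1 = 24.
§5 applies (level before this adjustment is 24 ≥ 10, so +4): 24 + 4 = 28.
§6 applies (level before this adjustment is 28 ≥ 18, so +4): 28 + 4 = 32.
§7 applies: 32 + 4 = 36.
§8 does not apply.
Level 36 exceeds the maximum of 23; capped at 23.
Final offense level: 23.
Criminal history: 2 prior points → Category Minimal (0-4).
Level 23 falls in the 20-23 band.
Grid: Level 20-23 × Category Minimal = 37-45 months.

37-45 months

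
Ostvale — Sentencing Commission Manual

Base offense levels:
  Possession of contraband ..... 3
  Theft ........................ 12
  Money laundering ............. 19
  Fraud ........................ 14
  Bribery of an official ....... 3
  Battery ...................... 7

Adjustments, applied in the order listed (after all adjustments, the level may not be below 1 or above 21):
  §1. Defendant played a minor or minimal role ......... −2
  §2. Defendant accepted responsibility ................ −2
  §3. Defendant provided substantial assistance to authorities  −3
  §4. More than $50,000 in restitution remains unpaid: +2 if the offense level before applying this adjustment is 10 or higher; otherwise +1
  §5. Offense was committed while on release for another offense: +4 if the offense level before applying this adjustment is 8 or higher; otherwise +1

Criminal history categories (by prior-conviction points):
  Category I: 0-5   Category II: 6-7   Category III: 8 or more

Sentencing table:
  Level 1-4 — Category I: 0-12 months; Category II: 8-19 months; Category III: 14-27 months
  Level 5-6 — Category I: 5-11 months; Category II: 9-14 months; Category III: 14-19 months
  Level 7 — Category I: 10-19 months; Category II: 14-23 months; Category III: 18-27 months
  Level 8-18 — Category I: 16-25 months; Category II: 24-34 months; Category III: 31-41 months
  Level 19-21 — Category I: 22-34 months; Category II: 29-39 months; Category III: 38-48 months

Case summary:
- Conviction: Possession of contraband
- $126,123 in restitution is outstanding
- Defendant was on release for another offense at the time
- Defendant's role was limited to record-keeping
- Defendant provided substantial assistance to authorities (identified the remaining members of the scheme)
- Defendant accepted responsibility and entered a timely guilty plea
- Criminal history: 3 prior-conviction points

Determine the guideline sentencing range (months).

Base offense level for possession of contraband: 3.
§1 applies: 3 − 2 = 1.
§2 applies: 1 − 2 = -1.
§3 applies: -1 − 3 = -4.
§4 applies (level before this adjustment is -4 < 10, so +1): -4 + 1 = -3.
§5 applies (level before this adjustment is -3 < 8, so +1): -3 + 1 = -2.
Level -2 is below the minimum of 1; floored at 1.
Final offense level: 1.
Criminal history: 3 prior points → Category I (0-5).
Level 1 falls in the 1-4 band.
Grid: Level 1-4 × Category I = 0-12 months.

0-12 months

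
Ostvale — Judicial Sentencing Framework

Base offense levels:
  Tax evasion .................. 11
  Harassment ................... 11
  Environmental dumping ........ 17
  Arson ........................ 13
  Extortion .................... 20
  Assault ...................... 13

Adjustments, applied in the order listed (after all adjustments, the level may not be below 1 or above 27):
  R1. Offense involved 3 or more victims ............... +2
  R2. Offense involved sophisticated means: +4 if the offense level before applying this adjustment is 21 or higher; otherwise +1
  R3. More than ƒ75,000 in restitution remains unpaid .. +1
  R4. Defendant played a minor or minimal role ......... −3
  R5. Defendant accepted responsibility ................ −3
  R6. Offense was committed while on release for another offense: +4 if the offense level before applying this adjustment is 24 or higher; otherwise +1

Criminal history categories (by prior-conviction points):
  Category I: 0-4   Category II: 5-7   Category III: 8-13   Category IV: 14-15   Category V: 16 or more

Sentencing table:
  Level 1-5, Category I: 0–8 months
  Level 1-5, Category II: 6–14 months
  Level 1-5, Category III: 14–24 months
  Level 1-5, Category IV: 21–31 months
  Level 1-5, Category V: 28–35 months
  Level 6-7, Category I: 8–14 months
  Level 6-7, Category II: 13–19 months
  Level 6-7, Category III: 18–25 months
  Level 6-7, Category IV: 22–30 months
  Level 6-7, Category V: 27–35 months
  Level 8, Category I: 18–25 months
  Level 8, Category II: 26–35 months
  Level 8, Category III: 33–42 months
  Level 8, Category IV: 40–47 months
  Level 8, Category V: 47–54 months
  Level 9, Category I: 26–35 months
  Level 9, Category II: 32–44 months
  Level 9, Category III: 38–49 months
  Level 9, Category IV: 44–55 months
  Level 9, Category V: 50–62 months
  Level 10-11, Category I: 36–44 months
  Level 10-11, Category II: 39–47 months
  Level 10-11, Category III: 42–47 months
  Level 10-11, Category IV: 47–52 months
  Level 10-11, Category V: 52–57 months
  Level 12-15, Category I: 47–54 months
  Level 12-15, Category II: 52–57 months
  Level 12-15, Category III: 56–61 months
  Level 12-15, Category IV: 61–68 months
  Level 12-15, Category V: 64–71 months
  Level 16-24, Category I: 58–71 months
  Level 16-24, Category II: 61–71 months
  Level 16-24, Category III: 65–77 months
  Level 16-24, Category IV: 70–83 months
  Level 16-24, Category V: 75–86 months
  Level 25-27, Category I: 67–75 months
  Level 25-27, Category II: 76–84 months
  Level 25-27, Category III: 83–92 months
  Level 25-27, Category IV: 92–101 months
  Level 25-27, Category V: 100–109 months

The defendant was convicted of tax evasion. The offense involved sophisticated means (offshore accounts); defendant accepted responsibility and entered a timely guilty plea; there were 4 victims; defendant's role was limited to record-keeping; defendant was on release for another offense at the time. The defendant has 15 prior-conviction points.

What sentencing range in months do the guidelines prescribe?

Base offense level for tax evasion: 11.
R1 applies: 11 + 2 = 13.
R2 applies (level before this adjustment is 13 < 21, so +1): 13 + 1 = 14.
R4 applies: 14 − 3 = 11.
R5 applies: 11 − 3 = 8.
R6 applies (level before this adjustment is 8 < 24, so +1): 8 + 1 = 9.
Final offense level: 9.
Criminal history: 15 prior points → Category IV (14-15).
Level 9 falls in the 9 band.
Grid: Level 9 × Category IV = 44-55 months.

44-55 months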